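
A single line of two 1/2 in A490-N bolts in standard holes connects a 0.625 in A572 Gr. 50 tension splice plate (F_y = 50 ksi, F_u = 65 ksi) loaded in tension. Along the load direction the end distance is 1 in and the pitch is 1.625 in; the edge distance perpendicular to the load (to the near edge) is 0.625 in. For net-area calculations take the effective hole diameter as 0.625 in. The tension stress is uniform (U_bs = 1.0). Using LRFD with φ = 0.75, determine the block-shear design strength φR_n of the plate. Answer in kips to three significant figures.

40.4 kips

Shear plane L_v = 1 + 1·1.625 = 2.625 in; A_gv = 2.625 × 0.625 = 1.641 in².
A_nv = (2.625 − 1.5·0.625) × 0.625 = 1.055 in².
A_nt = (0.625 − 0.5·0.625) × 0.625 = 0.1953 in².
0.6 F_u A_nv = 41.13 kips; 0.6 F_y A_gv = 49.22 kips → shear rupture governs the shear term.
R_n = 41.13 + 1.0 × 65 × 0.1953 = 53.83 kips.
Design strength φR_n = 0.75 × 53.83 = 40.4 kips.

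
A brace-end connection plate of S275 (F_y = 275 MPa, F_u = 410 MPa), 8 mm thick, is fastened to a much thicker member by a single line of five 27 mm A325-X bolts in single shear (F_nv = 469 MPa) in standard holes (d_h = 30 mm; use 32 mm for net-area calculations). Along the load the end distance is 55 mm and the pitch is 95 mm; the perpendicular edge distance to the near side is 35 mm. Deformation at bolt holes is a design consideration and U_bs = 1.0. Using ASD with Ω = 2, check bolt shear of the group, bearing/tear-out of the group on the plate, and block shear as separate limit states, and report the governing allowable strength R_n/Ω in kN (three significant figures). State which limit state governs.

318 kN (block shear governs)

Bolt shear: A_b = π·27²/4 = 572.6 mm²; R_n = 469 × 572.6 × 5 × 1 / 1000 = 1343 kN → 1343 / 2 = 671 kN.
Bearing: edge l_c = 40, r_n = 157.4 kN; interior l_c = 65, r_n = 212.5 kN; R_n = 157.4 + 4·212.5 = 1008 kN → 504 kN.
Block shear: A_gv = 3480, A_nv = 2328, A_nt = 152 mm²; R_n = min(0.6F_uA_nv, 0.6F_yA_gv) + U_bs·F_u·A_nt = 635 kN → 318 kN.
Block shear governs: 318 kN.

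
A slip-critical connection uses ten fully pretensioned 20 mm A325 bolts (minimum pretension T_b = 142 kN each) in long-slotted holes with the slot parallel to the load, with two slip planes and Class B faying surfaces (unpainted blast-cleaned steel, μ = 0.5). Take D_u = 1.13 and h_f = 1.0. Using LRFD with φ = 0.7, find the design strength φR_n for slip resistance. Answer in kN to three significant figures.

R_n = μ · D_u · h_f · T_b · n_s · n_b = 0.5 × 1.13 × 1.0 × 142 × 2 × 10 = 1605 kN.
Design strength φR_n = 0.7 × 1605 = 1120 kN.

1120 kN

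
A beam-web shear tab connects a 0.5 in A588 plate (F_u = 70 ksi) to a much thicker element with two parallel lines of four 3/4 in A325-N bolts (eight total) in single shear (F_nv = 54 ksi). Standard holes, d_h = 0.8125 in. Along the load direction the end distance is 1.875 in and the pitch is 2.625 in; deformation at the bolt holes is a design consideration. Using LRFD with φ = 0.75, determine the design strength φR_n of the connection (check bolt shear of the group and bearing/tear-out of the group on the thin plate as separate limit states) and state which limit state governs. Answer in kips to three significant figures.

Bolt shear: A_b = π·0.75²/4 = 0.4418 in²; R_n = 54 × 0.4418 × 8 × 1 = 190.9 kips → 0.75 × 190.9 = 143 kips.
Bearing (1.2 l_c t F_u ≤ 2.4 d t F_u): upper limit = 2.4·0.75·0.5·70 = 63 kips.
  Edge l_c = 1.875 − 0.8125/2 = 1.469 → r_n = 61.69 kips; interior l_c = 2.625 − 0.8125 = 1.812 → r_n = 63 kips.
  R_n,bearing = 2·61.69 + 6·63 = 501.4 kips → 0.75 × 501.4 = 376 kips.
Bolt shear governs: 143 kips.

143 kips (bolt shear governs)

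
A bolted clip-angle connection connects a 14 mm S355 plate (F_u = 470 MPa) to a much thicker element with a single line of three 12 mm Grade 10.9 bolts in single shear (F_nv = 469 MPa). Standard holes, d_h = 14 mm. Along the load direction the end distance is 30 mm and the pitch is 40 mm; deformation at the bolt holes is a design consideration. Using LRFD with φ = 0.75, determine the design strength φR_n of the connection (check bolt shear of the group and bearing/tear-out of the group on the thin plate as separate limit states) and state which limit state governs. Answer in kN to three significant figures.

Bolt shear: A_b = π·12²/4 = 113.1 mm²; R_n = 469 × 113.1 × 3 × 1 / 1000 = 159.1 kN → 0.75 × 159.1 = 119 kN.
Bearing (1.2 l_c t F_u ≤ 2.4 d t F_u): upper limit = 2.4·12·14·470 / 1000 = 189.5 kN.
  Edge l_c = 30 − 14/2 = 23 → r_n = 181.6 kN; interior l_c = 40 − 14 = 26 → r_n = 189.5 kN.
  R_n,bearing = 1·181.6 + 2·189.5 = 560.6 kN → 0.75 × 560.6 = 420 kN.
Bolt shear governs: 119 kN.

119 kN (bolt shear governs)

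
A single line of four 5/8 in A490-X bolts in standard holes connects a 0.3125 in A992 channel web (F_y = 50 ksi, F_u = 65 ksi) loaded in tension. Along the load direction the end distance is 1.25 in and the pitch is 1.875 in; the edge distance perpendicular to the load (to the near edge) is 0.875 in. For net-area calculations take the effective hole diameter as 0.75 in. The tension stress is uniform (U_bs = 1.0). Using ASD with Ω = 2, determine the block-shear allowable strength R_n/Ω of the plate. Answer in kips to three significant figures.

Shear plane L_v = 1.25 + 3·1.875 = 6.875 in; A_gv = 6.875 × 0.3125 = 2.148 in².
A_nv = (6.875 − 3.5·0.75) × 0.3125 = 1.328 in².
A_nt = (0.875 − 0.5·0.75) × 0.3125 = 0.1562 in².
0.6 F_u A_nv = 51.8 kips; 0.6 F_y A_gv = 64.45 kips → shear rupture governs the shear term.
R_n = 51.8 + 1.0 × 65 × 0.1562 = 61.95 kips.
Allowable strength R_n/Ω = 61.95 / 2 = 31 kips.

31 kips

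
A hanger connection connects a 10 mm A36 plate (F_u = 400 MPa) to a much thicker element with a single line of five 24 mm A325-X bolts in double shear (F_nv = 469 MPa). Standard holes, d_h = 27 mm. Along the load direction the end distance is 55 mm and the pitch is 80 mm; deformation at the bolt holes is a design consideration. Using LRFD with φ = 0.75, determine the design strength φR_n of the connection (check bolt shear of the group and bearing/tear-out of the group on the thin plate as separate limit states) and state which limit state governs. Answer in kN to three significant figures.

841 kN (bearing governs)

Bolt shear: A_b = π·24²/4 = 452.4 mm²; R_n = 469 × 452.4 × 5 × 2 / 1000 = 2122 kN → 0.75 × 2122 = 1590 kN.
Bearing (1.2 l_c t F_u ≤ 2.4 d t F_u): upper limit = 2.4·24·10·400 / 1000 = 230.4 kN.
  Edge l_c = 55 − 27/2 = 41.5 → r_n = 199.2 kN; interior l_c = 80 − 27 = 53 → r_n = 230.4 kN.
  R_n,bearing = 1·199.2 + 4·230.4 = 1121 kN → 0.75 × 1121 = 841 kN.
Bearing governs: 841 kN.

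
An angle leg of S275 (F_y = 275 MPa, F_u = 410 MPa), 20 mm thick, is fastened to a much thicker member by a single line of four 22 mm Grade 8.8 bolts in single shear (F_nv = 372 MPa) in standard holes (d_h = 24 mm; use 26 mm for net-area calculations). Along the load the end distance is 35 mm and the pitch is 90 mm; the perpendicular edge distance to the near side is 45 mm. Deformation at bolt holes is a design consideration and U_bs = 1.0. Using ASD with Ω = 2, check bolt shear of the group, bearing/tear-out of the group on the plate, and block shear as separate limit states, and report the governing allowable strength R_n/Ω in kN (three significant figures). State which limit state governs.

Bolt shear: A_b = π·22²/4 = 380.1 mm²; R_n = 372 × 380.1 × 4 × 1 / 1000 = 565.6 kN → 565.6 / 2 = 283 kN.
Bearing: edge l_c = 23, r_n = 226.3 kN; interior l_c = 66, r_n = 433 kN; R_n = 226.3 + 3·433 = 1525 kN → 763 kN.
Block shear: A_gv = 6100, A_nv = 4280, A_nt = 640 mm²; R_n = min(0.6F_uA_nv, 0.6F_yA_gv) + U_bs·F_u·A_nt = 1269 kN → 634 kN.
Bolt shear governs: 283 kN.

283 kN (bolt shear governs)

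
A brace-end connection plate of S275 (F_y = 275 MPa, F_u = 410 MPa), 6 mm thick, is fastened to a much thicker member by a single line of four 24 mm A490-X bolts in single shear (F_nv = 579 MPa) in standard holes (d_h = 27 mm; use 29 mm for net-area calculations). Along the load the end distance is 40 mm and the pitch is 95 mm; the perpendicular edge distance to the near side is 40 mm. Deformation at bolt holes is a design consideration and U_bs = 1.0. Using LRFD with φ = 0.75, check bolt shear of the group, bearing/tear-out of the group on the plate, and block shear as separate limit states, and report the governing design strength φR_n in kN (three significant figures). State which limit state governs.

Bolt shear: A_b = π·24²/4 = 452.4 mm²; R_n = 579 × 452.4 × 4 × 1 / 1000 = 1048 kN → 0.75 × 1048 = 786 kN.
Bearing: edge l_c = 26.5, r_n = 78.23 kN; interior l_c = 68, r_n = 141.7 kN; R_n = 78.23 + 3·141.7 = 503.3 kN → 377 kN.
Block shear: A_gv = 1950, A_nv = 1341, A_nt = 153 mm²; R_n = min(0.6F_uA_nv, 0.6F_yA_gv) + U_bs·F_u·A_nt = 384.5 kN → 288 kN.
Block shear governs: 288 kN.

288 kN (block shear governs)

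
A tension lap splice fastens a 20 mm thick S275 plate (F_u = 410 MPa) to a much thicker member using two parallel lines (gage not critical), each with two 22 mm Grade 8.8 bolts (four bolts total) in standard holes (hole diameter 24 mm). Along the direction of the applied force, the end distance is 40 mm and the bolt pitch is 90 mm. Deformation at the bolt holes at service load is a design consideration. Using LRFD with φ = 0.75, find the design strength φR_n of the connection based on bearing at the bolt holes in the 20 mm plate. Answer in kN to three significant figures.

Per bolt r_n = 1.2 l_c t F_u ≤ 2.4 d t F_u; upper limit = 2.4 × 22 × 20 × 410 / 1000 = 433 kN.
Edge bolt: l_c = 40 − 24/2 = 28 mm → 1.2 × 28 × 20 × 410 / 1000 = 275.5 → r_n = 275.5 kN.
Interior bolts: l_c = 90 − 24 = 66 mm → 1.2 × 66 × 20 × 410 / 1000 = 649.4 → r_n = 433 kN.
R_n = 2 × 275.5 + 2 × 433 = 1417 kN.
Design strength φR_n = 0.75 × 1417 = 1060 kN.

1060 kN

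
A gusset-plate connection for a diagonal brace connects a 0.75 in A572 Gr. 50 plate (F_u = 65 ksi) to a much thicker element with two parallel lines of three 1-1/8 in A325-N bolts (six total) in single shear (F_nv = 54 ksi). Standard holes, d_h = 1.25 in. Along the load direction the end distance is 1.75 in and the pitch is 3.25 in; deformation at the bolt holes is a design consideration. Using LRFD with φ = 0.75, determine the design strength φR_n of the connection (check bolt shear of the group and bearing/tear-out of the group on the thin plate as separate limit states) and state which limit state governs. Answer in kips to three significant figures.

Bolt shear: A_b = π·1.125²/4 = 0.994 in²; R_n = 54 × 0.994 × 6 × 1 = 322.1 kips → 0.75 × 322.1 = 242 kips.
Bearing (1.2 l_c t F_u ≤ 2.4 d t F_u): upper limit = 2.4·1.125·0.75·65 = 131.6 kips.
  Edge l_c = 1.75 − 1.25/2 = 1.125 → r_n = 65.81 kips; interior l_c = 3.25 − 1.25 = 2 → r_n = 117 kips.
  R_n,bearing = 2·65.81 + 4·117 = 599.6 kips → 0.75 × 599.6 = 450 kips.
Bolt shear governs: 242 kips.

242 kips (bolt shear governs)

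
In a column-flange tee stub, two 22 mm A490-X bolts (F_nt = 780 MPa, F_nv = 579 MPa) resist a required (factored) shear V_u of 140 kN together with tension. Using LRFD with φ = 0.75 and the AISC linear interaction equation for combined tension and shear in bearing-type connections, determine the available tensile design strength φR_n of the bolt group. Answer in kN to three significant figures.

A_b = π·22²/4 = 380.1 mm²; f_rv = 140 × 1000 / (2 × 380.1) = 184.1 MPa.
F'_nt = 1.3 F_nt − (F_nt / φF_nv) f_rv = 1.3·780 − (780/(0.75·579))·184.1 = 683.2 MPa, capped at F_nt → F'_nt = 683.2 MPa.
R_n = F'_nt · A_b · n = 683.2 × 380.1 × 2 / 1000 = 519.4 kN.
Design strength φR_n = 0.75 × 519.4 = 390 kN.

390 kN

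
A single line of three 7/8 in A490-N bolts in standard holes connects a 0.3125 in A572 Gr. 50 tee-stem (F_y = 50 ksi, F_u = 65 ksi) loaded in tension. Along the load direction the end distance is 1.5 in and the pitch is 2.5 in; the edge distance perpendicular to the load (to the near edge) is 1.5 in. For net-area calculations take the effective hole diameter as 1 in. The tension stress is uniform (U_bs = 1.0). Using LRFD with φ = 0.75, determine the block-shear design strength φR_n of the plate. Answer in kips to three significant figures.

51.8 kips

Shear plane L_v = 1.5 + 2·2.5 = 6.5 in; A_gv = 6.5 × 0.3125 = 2.031 in².
A_nv = (6.5 − 2.5·1) × 0.3125 = 1.25 in².
A_nt = (1.5 − 0.5·1) × 0.3125 = 0.3125 in².
0.6 F_u A_nv = 48.75 kips; 0.6 F_y A_gv = 60.94 kips → shear rupture governs the shear term.
R_n = 48.75 + 1.0 × 65 × 0.3125 = 69.06 kips.
Design strength φR_n = 0.75 × 69.06 = 51.8 kips.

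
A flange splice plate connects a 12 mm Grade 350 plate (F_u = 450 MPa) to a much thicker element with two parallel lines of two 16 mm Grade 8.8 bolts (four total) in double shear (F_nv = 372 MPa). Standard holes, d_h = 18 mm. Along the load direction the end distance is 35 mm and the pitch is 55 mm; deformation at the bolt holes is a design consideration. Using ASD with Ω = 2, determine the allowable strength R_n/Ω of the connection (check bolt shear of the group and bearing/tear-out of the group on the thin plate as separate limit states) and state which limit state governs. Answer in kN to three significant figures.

Bolt shear: A_b = π·16²/4 = 201.1 mm²; R_n = 372 × 201.1 × 4 × 2 / 1000 = 598.4 kN → 598.4 / 2 = 299 kN.
Bearing (1.2 l_c t F_u ≤ 2.4 d t F_u): upper limit = 2.4·16·12·450 / 1000 = 207.4 kN.
  Edge l_c = 35 − 18/2 = 26 → r_n = 168.5 kN; interior l_c = 55 − 18 = 37 → r_n = 207.4 kN.
  R_n,bearing = 2·168.5 + 2·207.4 = 751.7 kN → 751.7 / 2 = 376 kN.
Bolt shear governs: 299 kN.

299 kN (bolt shear governs)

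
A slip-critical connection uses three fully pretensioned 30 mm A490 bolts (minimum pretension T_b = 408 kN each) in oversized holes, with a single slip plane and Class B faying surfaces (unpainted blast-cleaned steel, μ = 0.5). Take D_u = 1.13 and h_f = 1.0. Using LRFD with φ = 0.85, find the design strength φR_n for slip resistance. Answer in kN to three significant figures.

588 kN

R_n = μ · D_u · h_f · T_b · n_s · n_b = 0.5 × 1.13 × 1.0 × 408 × 1 × 3 = 691.6 kN.
Design strength φR_n = 0.85 × 691.6 = 588 kN.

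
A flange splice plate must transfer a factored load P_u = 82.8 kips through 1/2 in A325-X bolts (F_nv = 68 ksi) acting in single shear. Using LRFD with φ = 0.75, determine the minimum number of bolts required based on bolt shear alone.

9 bolts

A_b = π·0.5²/4 = 0.1963 in².
Per-bolt design strength φR_n = 0.75 × 68 × 0.1963 × 1 = 10.01 kips.
n ≥ 82.8 / 10.01 = 8.269 → use 9 bolts.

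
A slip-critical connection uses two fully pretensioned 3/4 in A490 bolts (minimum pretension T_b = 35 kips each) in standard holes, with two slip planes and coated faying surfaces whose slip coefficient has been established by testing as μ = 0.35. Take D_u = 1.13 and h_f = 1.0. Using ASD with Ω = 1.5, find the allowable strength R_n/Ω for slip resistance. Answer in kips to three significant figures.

R_n = μ · D_u · h_f · T_b · n_s · n_b = 0.35 × 1.13 × 1.0 × 35 × 2 × 2 = 55.37 kips.
Allowable strength R_n/Ω = 55.37 / 1.5 = 36.9 kips.

36.9 kips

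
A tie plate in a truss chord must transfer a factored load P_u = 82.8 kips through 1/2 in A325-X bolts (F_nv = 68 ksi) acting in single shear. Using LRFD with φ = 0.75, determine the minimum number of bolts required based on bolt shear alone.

A_b = π·0.5²/4 = 0.1963 in².
Per-bolt design strength φR_n = 0.75 × 68 × 0.1963 × 1 = 10.01 kips.
n ≥ 82.8 / 10.01 = 8.269 → use 9 bolts.

9 bolts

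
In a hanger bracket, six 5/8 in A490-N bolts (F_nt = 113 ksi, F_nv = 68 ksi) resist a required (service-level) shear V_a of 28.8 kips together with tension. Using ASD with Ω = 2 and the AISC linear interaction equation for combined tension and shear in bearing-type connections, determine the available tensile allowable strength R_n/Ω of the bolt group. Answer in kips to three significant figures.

A_b = π·0.625²/4 = 0.3068 in²; f_rv = 28.8 / (6 × 0.3068) = 15.65 ksi.
F'_nt = 1.3 F_nt − (Ω F_nt / F_nv) f_rv = 1.3·113 − (2·113/68)·15.65 = 94.9 ksi, capped at F_nt → F'_nt = 94.9 ksi.
R_n = F'_nt · A_b · n = 94.9 × 0.3068 × 6 = 174.7 kips.
Allowable strength R_n/Ω = 174.7 / 2 = 87.3 kips.

87.3 kips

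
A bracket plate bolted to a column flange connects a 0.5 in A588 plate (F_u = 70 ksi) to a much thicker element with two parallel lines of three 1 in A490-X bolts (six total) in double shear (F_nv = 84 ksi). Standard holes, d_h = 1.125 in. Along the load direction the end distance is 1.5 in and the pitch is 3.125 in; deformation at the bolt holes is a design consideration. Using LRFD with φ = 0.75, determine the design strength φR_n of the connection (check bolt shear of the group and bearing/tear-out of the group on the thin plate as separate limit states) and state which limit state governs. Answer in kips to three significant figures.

Bolt shear: A_b = π·1²/4 = 0.7854 in²; R_n = 84 × 0.7854 × 6 × 2 = 791.7 kips → 0.75 × 791.7 = 594 kips.
Bearing (1.2 l_c t F_u ≤ 2.4 d t F_u): upper limit = 2.4·1·0.5·70 = 84 kips.
  Edge l_c = 1.5 − 1.125/2 = 0.9375 → r_n = 39.38 kips; interior l_c = 3.125 − 1.125 = 2 → r_n = 84 kips.
  R_n,bearing = 2·39.38 + 4·84 = 414.8 kips → 0.75 × 414.8 = 311 kips.
Bearing governs: 311 kips.

311 kips (bearing governs)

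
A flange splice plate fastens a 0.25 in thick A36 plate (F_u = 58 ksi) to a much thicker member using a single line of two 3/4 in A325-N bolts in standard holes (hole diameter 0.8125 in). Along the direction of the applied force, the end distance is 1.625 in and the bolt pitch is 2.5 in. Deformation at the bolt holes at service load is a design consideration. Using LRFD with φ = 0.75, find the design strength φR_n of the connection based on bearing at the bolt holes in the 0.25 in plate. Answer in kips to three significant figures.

35.5 kips

Per bolt r_n = 1.2 l_c t F_u ≤ 2.4 d t F_u; upper limit = 2.4 × 0.75 × 0.25 × 58 = 26.1 kips.
Edge bolt: l_c = 1.625 − 0.8125/2 = 1.219 in → 1.2 × 1.219 × 0.25 × 58 = 21.21 → r_n = 21.21 kips.
Interior bolts: l_c = 2.5 − 0.8125 = 1.688 in → 1.2 × 1.688 × 0.25 × 58 = 29.36 → r_n = 26.1 kips.
R_n = 1 × 21.21 + 1 × 26.1 = 47.31 kips.
Design strength φR_n = 0.75 × 47.31 = 35.5 kips.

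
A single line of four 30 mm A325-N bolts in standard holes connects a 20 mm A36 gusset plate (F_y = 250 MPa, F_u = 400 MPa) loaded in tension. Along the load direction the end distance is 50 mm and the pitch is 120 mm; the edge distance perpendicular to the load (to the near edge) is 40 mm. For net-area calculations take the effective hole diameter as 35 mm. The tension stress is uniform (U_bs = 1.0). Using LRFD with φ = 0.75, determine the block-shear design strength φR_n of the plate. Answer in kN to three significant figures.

Shear plane L_v = 50 + 3·120 = 410 mm; A_gv = 410 × 20 = 8200 mm².
A_nv = (410 − 3.5·35) × 20 = 5750 mm².
A_nt = (40 − 0.5·35) × 20 = 450 mm².
0.6 F_u A_nv = 1380 kN; 0.6 F_y A_gv = 1230 kN → shear yielding governs the shear term.
R_n = 1230 + 1.0 × 400 × 450 / 1000 = 1410 kN.
Design strength φR_n = 0.75 × 1410 = 1060 kN.

1060 kN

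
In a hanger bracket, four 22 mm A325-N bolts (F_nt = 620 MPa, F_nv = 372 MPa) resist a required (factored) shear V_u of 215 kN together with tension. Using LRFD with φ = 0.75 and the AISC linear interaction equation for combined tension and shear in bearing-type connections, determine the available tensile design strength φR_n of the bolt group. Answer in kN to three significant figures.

561 kN

A_b = π·22²/4 = 380.1 mm²; f_rv = 215 × 1000 / (4 × 380.1) = 141.4 MPa.
F'_nt = 1.3 F_nt − (F_nt / φF_nv) f_rv = 1.3·620 − (620/(0.75·372))·141.4 = 491.8 MPa, capped at F_nt → F'_nt = 491.8 MPa.
R_n = F'_nt · A_b · n = 491.8 × 380.1 × 4 / 1000 = 747.8 kN.
Design strength φR_n = 0.75 × 747.8 = 561 kN.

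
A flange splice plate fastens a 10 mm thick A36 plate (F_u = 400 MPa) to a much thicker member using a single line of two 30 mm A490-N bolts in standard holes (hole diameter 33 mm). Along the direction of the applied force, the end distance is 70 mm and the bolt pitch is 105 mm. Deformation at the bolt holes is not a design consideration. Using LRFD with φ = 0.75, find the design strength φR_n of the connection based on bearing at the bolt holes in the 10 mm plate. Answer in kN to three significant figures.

Per bolt r_n = 1.5 l_c t F_u ≤ 3.0 d t F_u; upper limit = 3.0 × 30 × 10 × 400 / 1000 = 360 kN.
Edge bolt: l_c = 70 − 33/2 = 53.5 mm → 1.5 × 53.5 × 10 × 400 / 1000 = 321 → r_n = 321 kN.
Interior bolts: l_c = 105 − 33 = 72 mm → 1.5 × 72 × 10 × 400 / 1000 = 432 → r_n = 360 kN.
R_n = 1 × 321 + 1 × 360 = 681 kN.
Design strength φR_n = 0.75 × 681 = 511 kN.

511 kN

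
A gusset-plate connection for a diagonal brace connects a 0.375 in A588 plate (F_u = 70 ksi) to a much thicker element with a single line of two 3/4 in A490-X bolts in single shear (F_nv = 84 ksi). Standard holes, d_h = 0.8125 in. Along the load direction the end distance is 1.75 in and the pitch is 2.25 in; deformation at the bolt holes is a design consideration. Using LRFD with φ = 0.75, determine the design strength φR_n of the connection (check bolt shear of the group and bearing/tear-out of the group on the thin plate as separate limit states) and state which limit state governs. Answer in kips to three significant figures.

Bolt shear: A_b = π·0.75²/4 = 0.4418 in²; R_n = 84 × 0.4418 × 2 × 1 = 74.22 kips → 0.75 × 74.22 = 55.7 kips.
Bearing (1.2 l_c t F_u ≤ 2.4 d t F_u): upper limit = 2.4·0.75·0.375·70 = 47.25 kips.
  Edge l_c = 1.75 − 0.8125/2 = 1.344 → r_n = 42.33 kips; interior l_c = 2.25 − 0.8125 = 1.438 → r_n = 45.28 kips.
  R_n,bearing = 1·42.33 + 1·45.28 = 87.61 kips → 0.75 × 87.61 = 65.7 kips.
Bolt shear governs: 55.7 kips.

55.7 kips (bolt shear governs)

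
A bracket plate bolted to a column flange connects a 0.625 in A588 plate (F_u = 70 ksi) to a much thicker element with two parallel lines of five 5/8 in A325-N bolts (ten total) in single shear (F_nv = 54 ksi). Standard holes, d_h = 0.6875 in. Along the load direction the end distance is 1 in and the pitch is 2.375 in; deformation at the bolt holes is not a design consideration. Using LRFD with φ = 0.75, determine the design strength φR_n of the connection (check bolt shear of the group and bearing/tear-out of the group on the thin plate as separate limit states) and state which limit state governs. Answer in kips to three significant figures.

Bolt shear: A_b = π·0.625²/4 = 0.3068 in²; R_n = 54 × 0.3068 × 10 × 1 = 165.7 kips → 0.75 × 165.7 = 124 kips.
Bearing (1.5 l_c t F_u ≤ 3.0 d t F_u): upper limit = 3.0·0.625·0.625·70 = 82.03 kips.
  Edge l_c = 1 − 0.6875/2 = 0.6562 → r_n = 43.07 kips; interior l_c = 2.375 − 0.6875 = 1.688 → r_n = 82.03 kips.
  R_n,bearing = 2·43.07 + 8·82.03 = 742.4 kips → 0.75 × 742.4 = 557 kips.
Bolt shear governs: 124 kips.

124 kips (bolt shear governs)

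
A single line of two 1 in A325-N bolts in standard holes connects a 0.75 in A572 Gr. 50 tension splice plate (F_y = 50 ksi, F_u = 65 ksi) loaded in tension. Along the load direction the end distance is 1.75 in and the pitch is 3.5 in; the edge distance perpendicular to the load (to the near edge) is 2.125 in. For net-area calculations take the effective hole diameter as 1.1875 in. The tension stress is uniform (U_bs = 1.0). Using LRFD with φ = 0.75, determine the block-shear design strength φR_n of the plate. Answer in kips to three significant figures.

Shear plane L_v = 1.75 + 1·3.5 = 5.25 in; A_gv = 5.25 × 0.75 = 3.938 in².
A_nv = (5.25 − 1.5·1.1875) × 0.75 = 2.602 in².
A_nt = (2.125 − 0.5·1.1875) × 0.75 = 1.148 in².
0.6 F_u A_nv = 101.5 kips; 0.6 F_y A_gv = 118.1 kips → shear rupture governs the shear term.
R_n = 101.5 + 1.0 × 65 × 1.148 = 176.1 kips.
Design strength φR_n = 0.75 × 176.1 = 132 kips.

132 kips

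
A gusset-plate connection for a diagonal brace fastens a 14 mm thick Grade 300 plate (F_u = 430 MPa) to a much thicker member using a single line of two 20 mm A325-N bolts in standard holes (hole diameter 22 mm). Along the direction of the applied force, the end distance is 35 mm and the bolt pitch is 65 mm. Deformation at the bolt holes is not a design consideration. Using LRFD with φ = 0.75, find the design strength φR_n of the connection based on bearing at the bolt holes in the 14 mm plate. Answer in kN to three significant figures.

433 kN

Per bolt r_n = 1.5 l_c t F_u ≤ 3.0 d t F_u; upper limit = 3.0 × 20 × 14 × 430 / 1000 = 361.2 kN.
Edge bolt: l_c = 35 − 22/2 = 24 mm → 1.5 × 24 × 14 × 430 / 1000 = 216.7 → r_n = 216.7 kN.
Interior bolts: l_c = 65 − 22 = 43 mm → 1.5 × 43 × 14 × 430 / 1000 = 388.3 → r_n = 361.2 kN.
R_n = 1 × 216.7 + 1 × 361.2 = 577.9 kN.
Design strength φR_n = 0.75 × 577.9 = 433 kN.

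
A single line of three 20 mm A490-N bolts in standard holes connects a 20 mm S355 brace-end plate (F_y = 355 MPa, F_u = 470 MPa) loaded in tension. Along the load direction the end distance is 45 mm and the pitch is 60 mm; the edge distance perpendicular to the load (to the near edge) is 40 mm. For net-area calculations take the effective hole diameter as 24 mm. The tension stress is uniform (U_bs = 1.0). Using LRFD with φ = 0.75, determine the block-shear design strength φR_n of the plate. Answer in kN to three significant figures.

Shear plane L_v = 45 + 2·60 = 165 mm; A_gv = 165 × 20 = 3300 mm².
A_nv = (165 − 2.5·24) × 20 = 2100 mm².
A_nt = (40 − 0.5·24) × 20 = 560 mm².
0.6 F_u A_nv = 592.2 kN; 0.6 F_y A_gv = 702.9 kN → shear rupture governs the shear term.
R_n = 592.2 + 1.0 × 470 × 560 / 1000 = 855.4 kN.
Design strength φR_n = 0.75 × 855.4 = 642 kN.

642 kN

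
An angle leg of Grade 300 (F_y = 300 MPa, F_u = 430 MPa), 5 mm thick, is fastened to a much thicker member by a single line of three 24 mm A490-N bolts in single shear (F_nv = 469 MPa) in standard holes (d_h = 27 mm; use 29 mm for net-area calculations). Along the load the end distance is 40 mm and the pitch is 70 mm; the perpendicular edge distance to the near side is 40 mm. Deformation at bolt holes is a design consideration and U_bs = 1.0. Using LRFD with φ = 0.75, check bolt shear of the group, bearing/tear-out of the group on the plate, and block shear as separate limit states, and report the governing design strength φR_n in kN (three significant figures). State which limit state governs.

145 kN (block shear governs)

Bolt shear: A_b = π·24²/4 = 452.4 mm²; R_n = 469 × 452.4 × 3 × 1 / 1000 = 636.5 kN → 0.75 × 636.5 = 477 kN.
Bearing: edge l_c = 26.5, r_n = 68.37 kN; interior l_c = 43, r_n = 110.9 kN; R_n = 68.37 + 2·110.9 = 290.2 kN → 218 kN.
Block shear: A_gv = 900, A_nv = 537.5, A_nt = 127.5 mm²; R_n = min(0.6F_uA_nv, 0.6F_yA_gv) + U_bs·F_u·A_nt = 193.5 kN → 145 kN.
Block shear governs: 145 kN.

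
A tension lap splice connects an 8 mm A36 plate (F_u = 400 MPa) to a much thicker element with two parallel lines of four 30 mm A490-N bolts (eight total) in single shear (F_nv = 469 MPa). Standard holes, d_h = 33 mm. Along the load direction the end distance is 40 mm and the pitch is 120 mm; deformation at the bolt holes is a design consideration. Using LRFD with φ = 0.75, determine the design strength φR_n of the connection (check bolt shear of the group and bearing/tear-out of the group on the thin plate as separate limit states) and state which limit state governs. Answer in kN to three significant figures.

Bolt shear: A_b = π·30²/4 = 706.9 mm²; R_n = 469 × 706.9 × 8 × 1 / 1000 = 2652 kN → 0.75 × 2652 = 1990 kN.
Bearing (1.2 l_c t F_u ≤ 2.4 d t F_u): upper limit = 2.4·30·8·400 / 1000 = 230.4 kN.
  Edge l_c = 40 − 33/2 = 23.5 → r_n = 90.24 kN; interior l_c = 120 − 33 = 87 → r_n = 230.4 kN.
  R_n,bearing = 2·90.24 + 6·230.4 = 1563 kN → 0.75 × 1563 = 1170 kN.
Bearing governs: 1170 kN.

1170 kN (bearing governs)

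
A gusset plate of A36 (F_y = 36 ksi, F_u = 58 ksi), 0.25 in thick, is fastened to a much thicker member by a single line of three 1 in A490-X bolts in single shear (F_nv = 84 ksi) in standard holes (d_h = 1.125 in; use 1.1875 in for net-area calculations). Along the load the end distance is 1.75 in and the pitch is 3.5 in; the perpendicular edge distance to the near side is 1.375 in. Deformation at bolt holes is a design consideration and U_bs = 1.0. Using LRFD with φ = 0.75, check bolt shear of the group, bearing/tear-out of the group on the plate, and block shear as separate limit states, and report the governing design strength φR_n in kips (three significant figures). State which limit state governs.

Bolt shear: A_b = π·1²/4 = 0.7854 in²; R_n = 84 × 0.7854 × 3 × 1 = 197.9 kips → 0.75 × 197.9 = 148 kips.
Bearing: edge l_c = 1.188, r_n = 20.66 kips; interior l_c = 2.375, r_n = 34.8 kips; R_n = 20.66 + 2·34.8 = 90.26 kips → 67.7 kips.
Block shear: A_gv = 2.188, A_nv = 1.445, A_nt = 0.1953 in²; R_n = min(0.6F_uA_nv, 0.6F_yA_gv) + U_bs·F_u·A_nt = 58.58 kips → 43.9 kips.
Block shear governs: 43.9 kips.

43.9 kips (block shear governs)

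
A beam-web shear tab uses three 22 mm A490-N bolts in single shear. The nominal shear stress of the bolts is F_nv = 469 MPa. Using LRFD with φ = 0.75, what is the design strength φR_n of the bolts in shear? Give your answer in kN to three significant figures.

A_b = π × 22² / 4 = 380.1 mm².
R_n = F_nv · A_b · n · n_s = 469 × 380.1 × 3 × 1 / 1000 = 534.8 kN.
Design strength φR_n = 0.75 × 534.8 = 401 kN.

401 kN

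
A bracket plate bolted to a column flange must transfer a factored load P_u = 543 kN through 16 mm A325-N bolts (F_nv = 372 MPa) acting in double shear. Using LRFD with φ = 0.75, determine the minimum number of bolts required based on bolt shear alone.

5 bolts

A_b = π·16²/4 = 201.1 mm².
Per-bolt design strength φR_n = 0.75 × 372 × 201.1 × 2 / 1000 = 112.2 kN.
n ≥ 543 / 112.2 = 4.84 → use 5 bolts.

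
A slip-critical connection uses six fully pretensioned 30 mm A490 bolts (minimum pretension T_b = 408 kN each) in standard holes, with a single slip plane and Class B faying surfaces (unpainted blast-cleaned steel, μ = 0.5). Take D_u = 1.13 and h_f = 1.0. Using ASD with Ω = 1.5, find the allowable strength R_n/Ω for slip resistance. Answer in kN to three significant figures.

R_n = μ · D_u · h_f · T_b · n_s · n_b = 0.5 × 1.13 × 1.0 × 408 × 1 × 6 = 1383 kN.
Allowable strength R_n/Ω = 1383 / 1.5 = 922 kN.

922 kN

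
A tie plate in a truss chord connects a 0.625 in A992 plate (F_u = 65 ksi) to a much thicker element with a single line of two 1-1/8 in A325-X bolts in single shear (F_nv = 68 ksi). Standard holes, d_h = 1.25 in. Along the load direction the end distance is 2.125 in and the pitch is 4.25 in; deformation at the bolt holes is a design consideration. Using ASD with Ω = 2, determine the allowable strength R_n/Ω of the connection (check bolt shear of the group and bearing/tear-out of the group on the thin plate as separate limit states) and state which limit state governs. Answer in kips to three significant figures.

Bolt shear: A_b = π·1.125²/4 = 0.994 in²; R_n = 68 × 0.994 × 2 × 1 = 135.2 kips → 135.2 / 2 = 67.6 kips.
Bearing (1.2 l_c t F_u ≤ 2.4 d t F_u): upper limit = 2.4·1.125·0.625·65 = 109.7 kips.
  Edge l_c = 2.125 − 1.25/2 = 1.5 → r_n = 73.12 kips; interior l_c = 4.25 − 1.25 = 3 → r_n = 109.7 kips.
  R_n,bearing = 1·73.12 + 1·109.7 = 182.8 kips → 182.8 / 2 = 91.4 kips.
Bolt shear governs: 67.6 kips.

67.6 kips (bolt shear governs)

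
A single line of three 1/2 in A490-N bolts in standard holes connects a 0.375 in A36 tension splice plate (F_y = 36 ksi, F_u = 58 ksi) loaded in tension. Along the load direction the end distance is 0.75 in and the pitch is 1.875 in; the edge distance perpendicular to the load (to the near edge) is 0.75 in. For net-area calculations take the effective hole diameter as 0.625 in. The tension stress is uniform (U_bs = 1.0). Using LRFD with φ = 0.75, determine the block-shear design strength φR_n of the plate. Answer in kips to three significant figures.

34.5 kips

Shear plane L_v = 0.75 + 2·1.875 = 4.5 in; A_gv = 4.5 × 0.375 = 1.688 in².
A_nv = (4.5 − 2.5·0.625) × 0.375 = 1.102 in².
A_nt = (0.75 − 0.5·0.625) × 0.375 = 0.1641 in².
0.6 F_u A_nv = 38.33 kips; 0.6 F_y A_gv = 36.45 kips → shear yielding governs the shear term.
R_n = 36.45 + 1.0 × 58 × 0.1641 = 45.97 kips.
Design strength φR_n = 0.75 × 45.97 = 34.5 kips.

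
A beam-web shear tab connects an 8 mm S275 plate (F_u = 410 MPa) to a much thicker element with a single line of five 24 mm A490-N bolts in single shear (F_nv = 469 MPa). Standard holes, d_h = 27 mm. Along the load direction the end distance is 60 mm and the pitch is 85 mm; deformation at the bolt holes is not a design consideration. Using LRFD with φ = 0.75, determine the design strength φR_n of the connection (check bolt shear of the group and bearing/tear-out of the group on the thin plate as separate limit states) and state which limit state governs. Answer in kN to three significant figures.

796 kN (bolt shear governs)

Bolt shear: A_b = π·24²/4 = 452.4 mm²; R_n = 469 × 452.4 × 5 × 1 / 1000 = 1061 kN → 0.75 × 1061 = 796 kN.
Bearing (1.5 l_c t F_u ≤ 3.0 d t F_u): upper limit = 3.0·24·8·410 / 1000 = 236.2 kN.
  Edge l_c = 60 − 27/2 = 46.5 → r_n = 228.8 kN; interior l_c = 85 − 27 = 58 → r_n = 236.2 kN.
  R_n,bearing = 1·228.8 + 4·236.2 = 1173 kN → 0.75 × 1173 = 880 kN.
Bolt shear governs: 796 kN.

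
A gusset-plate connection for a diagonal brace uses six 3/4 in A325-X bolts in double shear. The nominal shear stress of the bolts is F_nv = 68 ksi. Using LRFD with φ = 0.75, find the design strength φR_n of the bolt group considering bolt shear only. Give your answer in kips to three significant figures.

A_b = π × 0.75² / 4 = 0.4418 in².
R_n = F_nv · A_b · n · n_s = 68 × 0.4418 × 6 × 2 = 360.5 kips.
Design strength φR_n = 0.75 × 360.5 = 270 kips.

270 kips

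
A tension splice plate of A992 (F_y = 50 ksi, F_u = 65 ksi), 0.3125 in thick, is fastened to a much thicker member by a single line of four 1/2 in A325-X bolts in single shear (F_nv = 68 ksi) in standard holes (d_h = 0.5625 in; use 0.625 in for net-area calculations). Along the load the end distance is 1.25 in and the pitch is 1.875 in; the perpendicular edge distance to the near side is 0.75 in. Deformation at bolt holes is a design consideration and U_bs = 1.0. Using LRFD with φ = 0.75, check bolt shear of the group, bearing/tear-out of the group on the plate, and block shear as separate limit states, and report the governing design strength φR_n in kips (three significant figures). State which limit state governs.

40.1 kips (bolt shear governs)

Bolt shear: A_b = π·0.5²/4 = 0.1963 in²; R_n = 68 × 0.1963 × 4 × 1 = 53.41 kips → 0.75 × 53.41 = 40.1 kips.
Bearing: edge l_c = 0.9688, r_n = 23.61 kips; interior l_c = 1.312, r_n = 24.38 kips; R_n = 23.61 + 3·24.38 = 96.74 kips → 72.6 kips.
Block shear: A_gv = 2.148, A_nv = 1.465, A_nt = 0.1367 in²; R_n = min(0.6F_uA_nv, 0.6F_yA_gv) + U_bs·F_u·A_nt = 66.02 kips → 49.5 kips.
Bolt shear governs: 40.1 kips.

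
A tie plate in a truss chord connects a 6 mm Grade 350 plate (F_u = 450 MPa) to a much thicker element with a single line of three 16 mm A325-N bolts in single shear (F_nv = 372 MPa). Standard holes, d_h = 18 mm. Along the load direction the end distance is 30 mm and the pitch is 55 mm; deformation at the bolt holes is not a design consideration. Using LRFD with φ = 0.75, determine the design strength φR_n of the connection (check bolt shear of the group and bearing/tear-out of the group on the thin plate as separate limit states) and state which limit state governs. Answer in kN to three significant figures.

Bolt shear: A_b = π·16²/4 = 201.1 mm²; R_n = 372 × 201.1 × 3 × 1 / 1000 = 224.4 kN → 0.75 × 224.4 = 168 kN.
Bearing (1.5 l_c t F_u ≤ 3.0 d t F_u): upper limit = 3.0·16·6·450 / 1000 = 129.6 kN.
  Edge l_c = 30 − 18/2 = 21 → r_n = 85.05 kN; interior l_c = 55 − 18 = 37 → r_n = 129.6 kN.
  R_n,bearing = 1·85.05 + 2·129.6 = 344.2 kN → 0.75 × 344.2 = 258 kN.
Bolt shear governs: 168 kN.

168 kN (bolt shear governs)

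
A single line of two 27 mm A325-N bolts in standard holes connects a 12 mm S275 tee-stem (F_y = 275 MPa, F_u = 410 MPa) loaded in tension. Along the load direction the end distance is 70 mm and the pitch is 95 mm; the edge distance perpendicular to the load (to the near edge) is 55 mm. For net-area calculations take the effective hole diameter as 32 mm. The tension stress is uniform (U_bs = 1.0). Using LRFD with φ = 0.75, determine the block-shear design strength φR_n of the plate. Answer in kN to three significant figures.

Shear plane L_v = 70 + 1·95 = 165 mm; A_gv = 165 × 12 = 1980 mm².
A_nv = (165 − 1.5·32) × 12 = 1404 mm².
A_nt = (55 − 0.5·32) × 12 = 468 mm².
0.6 F_u A_nv = 345.4 kN; 0.6 F_y A_gv = 326.7 kN → shear yielding governs the shear term.
R_n = 326.7 + 1.0 × 410 × 468 / 1000 = 518.6 kN.
Design strength φR_n = 0.75 × 518.6 = 389 kN.

389 kN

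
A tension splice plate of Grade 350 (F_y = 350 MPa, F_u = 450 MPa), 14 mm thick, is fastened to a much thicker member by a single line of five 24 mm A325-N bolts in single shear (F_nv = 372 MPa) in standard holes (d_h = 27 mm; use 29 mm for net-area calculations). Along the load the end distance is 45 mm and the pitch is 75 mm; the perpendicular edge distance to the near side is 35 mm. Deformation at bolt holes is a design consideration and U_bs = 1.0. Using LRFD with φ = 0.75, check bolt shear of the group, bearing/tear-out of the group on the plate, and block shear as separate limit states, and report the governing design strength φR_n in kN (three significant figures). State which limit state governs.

631 kN (bolt shear governs)

Bolt shear: A_b = π·24²/4 = 452.4 mm²; R_n = 372 × 452.4 × 5 × 1 / 1000 = 841.4 kN → 0.75 × 841.4 = 631 kN.
Bearing: edge l_c = 31.5, r_n = 238.1 kN; interior l_c = 48, r_n = 362.9 kN; R_n = 238.1 + 4·362.9 = 1690 kN → 1270 kN.
Block shear: A_gv = 4830, A_nv = 3003, A_nt = 287 mm²; R_n = min(0.6F_uA_nv, 0.6F_yA_gv) + U_bs·F_u·A_nt = 940 kN → 705 kN.
Bolt shear governs: 631 kN.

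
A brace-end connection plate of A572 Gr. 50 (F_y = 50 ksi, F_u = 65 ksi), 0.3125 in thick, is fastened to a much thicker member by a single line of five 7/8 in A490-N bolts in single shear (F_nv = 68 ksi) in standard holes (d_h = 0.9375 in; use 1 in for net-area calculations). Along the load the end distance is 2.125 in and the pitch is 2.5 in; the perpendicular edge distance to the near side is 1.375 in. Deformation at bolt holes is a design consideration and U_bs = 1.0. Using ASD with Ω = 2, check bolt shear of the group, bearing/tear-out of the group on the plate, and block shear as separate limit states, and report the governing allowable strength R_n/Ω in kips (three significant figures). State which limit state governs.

Bolt shear: A_b = π·0.875²/4 = 0.6013 in²; R_n = 68 × 0.6013 × 5 × 1 = 204.4 kips → 204.4 / 2 = 102 kips.
Bearing: edge l_c = 1.656, r_n = 40.37 kips; interior l_c = 1.562, r_n = 38.09 kips; R_n = 40.37 + 4·38.09 = 192.7 kips → 96.4 kips.
Block shear: A_gv = 3.789, A_nv = 2.383, A_nt = 0.2734 in²; R_n = min(0.6F_uA_nv, 0.6F_yA_gv) + U_bs·F_u·A_nt = 110.7 kips → 55.4 kips.
Block shear governs: 55.4 kips.

55.4 kips (block shear governs)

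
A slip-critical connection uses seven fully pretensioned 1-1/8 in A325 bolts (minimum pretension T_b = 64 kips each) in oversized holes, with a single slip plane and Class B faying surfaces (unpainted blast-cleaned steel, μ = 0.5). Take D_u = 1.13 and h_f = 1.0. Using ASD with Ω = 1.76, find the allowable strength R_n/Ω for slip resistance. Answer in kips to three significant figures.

R_n = μ · D_u · h_f · T_b · n_s · n_b = 0.5 × 1.13 × 1.0 × 64 × 1 × 7 = 253.1 kips.
Allowable strength R_n/Ω = 253.1 / 1.76 = 144 kips.

144 kips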